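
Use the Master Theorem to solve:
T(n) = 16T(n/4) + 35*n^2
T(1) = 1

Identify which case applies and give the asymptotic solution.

a=16, b=4, f(n)=35*n^2.
log_4(16) = 2, so n^(log_b(a)) = n^2.
f(n) = Theta(n^2), so Case 2 applies.
T(n) = Theta(n^2 log n).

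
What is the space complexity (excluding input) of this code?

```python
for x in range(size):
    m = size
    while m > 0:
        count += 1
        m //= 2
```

Space complexity: O(1).
Only a constant amount of auxiliary storage is used; nothing grows with n.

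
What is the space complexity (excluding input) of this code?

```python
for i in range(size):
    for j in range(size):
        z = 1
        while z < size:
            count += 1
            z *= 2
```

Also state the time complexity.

Space complexity: O(1).
Only a constant amount of auxiliary storage is used; nothing grows with n.
Time complexity: O(n^2 log n).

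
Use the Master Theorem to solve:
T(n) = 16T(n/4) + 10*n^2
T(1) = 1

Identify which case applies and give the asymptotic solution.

a=16, b=4, f(n)=10*n^2.
log_4(16) = 2, so n^(log_b(a)) = n^2.
f(n) = Theta(n^2), so Case 2 applies.
T(n) = Theta(n^2 log n).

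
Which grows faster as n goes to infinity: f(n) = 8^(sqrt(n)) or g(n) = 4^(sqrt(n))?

f(n) = 8^(sqrt(n)) grows faster: ratio is (8/4)^(sqrt(n)) -> infinity since 8/4 > 1.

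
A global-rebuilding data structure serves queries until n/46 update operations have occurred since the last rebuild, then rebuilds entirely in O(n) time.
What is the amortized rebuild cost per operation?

The O(n) rebuild is triggered by n/46 operations, so each contributes O(n)/(n/46) = O(46) = O(1) to the rebuild cost.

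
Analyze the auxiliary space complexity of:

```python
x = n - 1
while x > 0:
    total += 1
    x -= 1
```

Space complexity: O(1).
Only a constant amount of auxiliary storage is used; nothing grows with n.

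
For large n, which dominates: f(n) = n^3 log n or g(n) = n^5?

g(n) = n^5 grows faster: n^5 / (n^3 log n) = n^2/log n -> infinity.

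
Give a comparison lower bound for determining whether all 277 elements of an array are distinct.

In the algebraic decision-tree model, the YES region for element distinctness on 277 elements has 277! connected components (one per ordering). Ben-Or's theorem then gives a lower bound of Omega(log(n!)) = Omega(n log n).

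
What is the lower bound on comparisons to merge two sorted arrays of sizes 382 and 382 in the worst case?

Adversary: with |382 - 382| <= 1 the inputs can be fully interleaved so that every adjacent pair in the merged output comes from different arrays. Then each of the 763 adjacent pairs must be directly compared, or the algorithm cannot determine their relative order. Standard merge meets this bound.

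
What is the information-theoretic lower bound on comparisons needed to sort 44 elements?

There are 44! = 2658271574788448768043625811014615890319638528000000000 possible orderings. Each comparison gives 1 bit. We need at least ceil(log_2(2658271574788448768043625811014615890319638528000000000)) = 181 comparisons.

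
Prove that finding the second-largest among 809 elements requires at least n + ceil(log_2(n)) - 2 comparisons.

Lower bound (adversary): identifying the maximum requires 809-1 comparisons (each eliminates one candidate). Assign weight 1 to each element; on each comparison the adversary lets the heavier side win and gives it the loser's weight. The max ends with weight 809, but each comparison it wins at most doubles its weight, so the max must win >= ceil(log_2(809)) = 10 comparisons. The second-largest is one of those 10 direct losers to the max, and identifying which one is largest needs >= 10-1 further comparisons. Total >= 809-1 + 10-1 = 817.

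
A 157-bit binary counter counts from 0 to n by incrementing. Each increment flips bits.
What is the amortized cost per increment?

Bit i flips every 2^i increments. Total flips over n increments: sum_{i=0}^{157} n/2^i < 2n. Amortized cost: 2n/n = O(1).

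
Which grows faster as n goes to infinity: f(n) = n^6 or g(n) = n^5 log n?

f(n) = n^6 grows faster: n^6 / (n^5 log n) = n/log n -> infinity.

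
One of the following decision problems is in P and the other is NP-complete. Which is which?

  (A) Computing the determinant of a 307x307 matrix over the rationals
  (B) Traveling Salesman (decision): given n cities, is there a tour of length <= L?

(A) is P: Gaussian elimination runs in O(n^3).
(B) is NP-complete: reduces from Hamiltonian Cycle.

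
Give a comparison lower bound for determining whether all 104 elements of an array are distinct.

In the algebraic decision-tree model, the YES region for element distinctness on 104 elements has 104! connected components (one per ordering). Ben-Or's theorem then gives a lower bound of Omega(log(n!)) = Omega(n log n).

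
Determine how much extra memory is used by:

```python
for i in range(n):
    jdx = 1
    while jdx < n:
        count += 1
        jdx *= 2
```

Space complexity: O(1).
Only a constant amount of auxiliary storage is used; nothing grows with n.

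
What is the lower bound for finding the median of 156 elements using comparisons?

To find the median of 156 elements, every element must be compared at least once, so the lower bound is Omega(n). The BFPRT algorithm achieves O(n), making this tight.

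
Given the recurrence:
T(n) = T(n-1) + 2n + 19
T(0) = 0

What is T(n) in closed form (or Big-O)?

Dominant term in sum is 2*sum(i, i=1..n) = 2*n*(n+1)/2 = O(n^2).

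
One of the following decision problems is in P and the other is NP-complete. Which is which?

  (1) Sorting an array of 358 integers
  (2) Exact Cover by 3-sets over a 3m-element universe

(1) is P: merge sort runs in O(n log n).
(2) is NP-complete: one of Karp's 21 NP-complete problems.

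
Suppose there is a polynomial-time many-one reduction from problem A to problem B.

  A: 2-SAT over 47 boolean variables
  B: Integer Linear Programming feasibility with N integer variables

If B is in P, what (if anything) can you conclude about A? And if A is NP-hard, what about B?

A poly-time reduction A <=_p B means any A-instance can be transformed to a B-instance in poly time.
If B is in P: compose the reduction with B's poly-time algorithm to solve A in poly time, so A is in P.
If A is NP-hard: every NP problem reduces to A, which reduces to B; composing reductions, every NP problem reduces to B, so B is NP-hard.
(Here in fact A is P and B is NP-complete.)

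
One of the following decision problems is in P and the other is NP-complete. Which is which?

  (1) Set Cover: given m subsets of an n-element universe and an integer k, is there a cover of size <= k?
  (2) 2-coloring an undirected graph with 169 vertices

(1) is NP-complete: one of Karp's 21 NP-complete problems (with k part of the input).
(2) is P: 2-coloring is bipartiteness testing via BFS, O(V+E).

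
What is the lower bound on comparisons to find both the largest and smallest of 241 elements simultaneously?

Pair elements first (floor(241/2) comparisons), then find max among winners and min among losers. Total: ceil(3*241/2) - 2 = 360 comparisons.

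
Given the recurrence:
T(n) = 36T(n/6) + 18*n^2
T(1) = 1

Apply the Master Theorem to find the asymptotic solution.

a=36, b=6, f(n)=18*n^2. log_6(36) = 2. Case 2: T(n) = O(n^2 log n).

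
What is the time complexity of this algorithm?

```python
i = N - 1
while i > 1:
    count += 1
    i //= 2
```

Time complexity: O(log n).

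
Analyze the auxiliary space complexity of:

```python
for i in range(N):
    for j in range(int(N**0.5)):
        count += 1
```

Space complexity: O(1).
Only a constant amount of auxiliary storage is used; nothing grows with n.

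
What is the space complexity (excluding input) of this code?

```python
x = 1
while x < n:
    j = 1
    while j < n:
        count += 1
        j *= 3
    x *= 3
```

Space complexity: O(1).
Only a constant amount of auxiliary storage is used; nothing grows with n.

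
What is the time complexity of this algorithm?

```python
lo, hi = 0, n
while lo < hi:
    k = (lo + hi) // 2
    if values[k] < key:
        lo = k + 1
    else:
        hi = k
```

Time complexity: O(log n).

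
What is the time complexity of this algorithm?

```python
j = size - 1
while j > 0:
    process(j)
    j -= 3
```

Time complexity: O(n).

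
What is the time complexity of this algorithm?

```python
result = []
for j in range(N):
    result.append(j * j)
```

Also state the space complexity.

Time complexity: O(n).
Space complexity: O(n).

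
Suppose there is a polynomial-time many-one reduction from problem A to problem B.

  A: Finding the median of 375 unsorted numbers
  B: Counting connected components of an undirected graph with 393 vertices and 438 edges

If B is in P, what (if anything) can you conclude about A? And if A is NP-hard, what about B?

A poly-time reduction A <=_p B means any A-instance can be transformed to a B-instance in poly time.
If B is in P: compose the reduction with B's poly-time algorithm to solve A in poly time, so A is in P.
If A is NP-hard: every NP problem reduces to A, which reduces to B; composing reductions, every NP problem reduces to B, so B is NP-hard.
(Here in fact A is P and B is P.)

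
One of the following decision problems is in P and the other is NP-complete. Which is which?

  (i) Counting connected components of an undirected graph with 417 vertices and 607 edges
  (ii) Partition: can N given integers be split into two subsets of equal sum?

(i) is P: BFS/DFS visits each vertex and edge once: O(V+E).
(ii) is NP-complete: Subset Sum reduces to it (one of Karp's 21 NP-complete problems).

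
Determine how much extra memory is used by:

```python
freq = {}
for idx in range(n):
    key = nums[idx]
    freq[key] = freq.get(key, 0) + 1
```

Space complexity: O(n).
Auxiliary storage grows linearly with the input size n in the worst case.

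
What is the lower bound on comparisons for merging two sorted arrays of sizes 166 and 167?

Adversary argument: with sizes 166 and 167 (differing by at most 1), interleave the two arrays so that every consecutive pair in the output comes from different inputs. Then each of the 332 adjacent output pairs must be directly compared, or the algorithm cannot determine their relative order. So 332 comparisons are necessary; standard merge achieves this.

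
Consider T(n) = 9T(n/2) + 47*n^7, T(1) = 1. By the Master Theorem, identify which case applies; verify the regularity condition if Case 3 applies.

a=9, b=2, f(n)=47*n^7.
log_2(9) = 3.17 < 7.
f(n) = Omega(n^(3.17+epsilon)) for some epsilon > 0, so Case 3 is the candidate.
Regularity: a*f(n/b) = 9*47*(n/2)^7 = (9/128)*47*n^7 <= c*f(n) with c = 9/128 < 1. Satisfied.
Case 3: T(n) = Theta(n^7).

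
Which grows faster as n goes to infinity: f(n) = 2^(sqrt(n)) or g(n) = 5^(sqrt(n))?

g(n) = 5^(sqrt(n)) grows faster: ratio is (5/2)^(sqrt(n)) -> infinity since 5/2 > 1.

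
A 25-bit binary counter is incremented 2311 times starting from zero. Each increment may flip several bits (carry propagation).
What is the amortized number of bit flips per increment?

Bit i flips on every 2^i-th increment, so over 2311 increments bit i flips floor(2311/2^i) times. Summing over i: total flips < 2 * 2311. Amortized: < 2 = O(1) per increment.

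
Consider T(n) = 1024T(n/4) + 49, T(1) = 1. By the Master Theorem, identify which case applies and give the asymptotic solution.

a=1024, b=4, f(n)=49.
log_4(1024) = 5 > 0.
Since f(n) = O(n^0) is polynomially smaller than n^5, Case 1 applies.
T(n) = Theta(n^5).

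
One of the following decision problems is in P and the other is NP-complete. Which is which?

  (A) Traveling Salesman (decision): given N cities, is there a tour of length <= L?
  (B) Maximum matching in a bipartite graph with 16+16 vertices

(A) is NP-complete: reduces from Hamiltonian Cycle.
(B) is P: Hopcroft-Karp runs in O(E sqrt(V)).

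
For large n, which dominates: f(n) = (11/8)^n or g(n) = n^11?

f(n) = (11/8)^n grows faster: (11/8)^n is exponential with base 11/8 > 1, dominating every polynomial.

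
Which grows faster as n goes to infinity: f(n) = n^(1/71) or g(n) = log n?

f(n) = n^(1/71) grows faster: any positive power of n dominates log n.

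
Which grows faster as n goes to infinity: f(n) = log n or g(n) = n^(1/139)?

g(n) = n^(1/139) grows faster: any positive power of n dominates log n.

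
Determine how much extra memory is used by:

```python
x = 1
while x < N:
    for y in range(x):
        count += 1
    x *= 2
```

Space complexity: O(1).
Only a constant amount of auxiliary storage is used; nothing grows with n.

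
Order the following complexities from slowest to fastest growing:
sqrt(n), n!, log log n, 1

Ordered by growth rate: 1 < log log n < sqrt(n) < n!.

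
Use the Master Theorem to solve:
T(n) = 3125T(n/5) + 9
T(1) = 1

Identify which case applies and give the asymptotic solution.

a=3125, b=5, f(n)=9.
log_5(3125) = 5 > 0.
Since f(n) = O(n^0) is polynomially smaller than n^5, Case 1 applies.
T(n) = Theta(n^5).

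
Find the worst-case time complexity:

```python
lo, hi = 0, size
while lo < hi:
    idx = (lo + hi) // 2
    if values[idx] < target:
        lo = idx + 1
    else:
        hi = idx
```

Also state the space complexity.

Time complexity: O(log n).
Space complexity: O(1).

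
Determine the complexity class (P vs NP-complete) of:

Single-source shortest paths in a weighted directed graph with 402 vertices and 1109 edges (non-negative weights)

This problem is in P: Dijkstra's algorithm runs in O((V+E) log V).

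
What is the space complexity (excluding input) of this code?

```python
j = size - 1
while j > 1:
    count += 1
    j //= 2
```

Space complexity: O(1).
Only a constant amount of auxiliary storage is used; nothing grows with n.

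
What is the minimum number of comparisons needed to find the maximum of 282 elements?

Finding the maximum requires 281 comparisons. Each comparison eliminates exactly one candidate. With 282 candidates, we need 281 eliminations.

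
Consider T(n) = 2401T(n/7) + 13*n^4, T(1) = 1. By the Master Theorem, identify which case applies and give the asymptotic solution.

a=2401, b=7, f(n)=13*n^4.
log_7(2401) = 4, so n^(log_b(a)) = n^4.
f(n) = Theta(n^4), so Case 2 applies.
T(n) = Theta(n^4 log n).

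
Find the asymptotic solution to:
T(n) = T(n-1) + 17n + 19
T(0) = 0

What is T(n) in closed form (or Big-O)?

Dominant term in sum is 17*sum(i, i=1..n) = 17*n*(n+1)/2 = O(n^2).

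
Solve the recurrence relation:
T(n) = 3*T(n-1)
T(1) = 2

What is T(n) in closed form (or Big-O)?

Each step multiplies by 3. T(n) = T(1)*3^(n-1) = 2*3^(n-1).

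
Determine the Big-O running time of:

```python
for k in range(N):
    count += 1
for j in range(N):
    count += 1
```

Time complexity: O(n).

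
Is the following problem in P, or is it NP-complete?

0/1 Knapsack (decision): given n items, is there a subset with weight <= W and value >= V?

This problem is NP-complete: reduces from Subset Sum.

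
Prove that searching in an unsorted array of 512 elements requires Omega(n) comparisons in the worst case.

An adversary can always place the target in the last position checked. Until all 512 positions are examined, the target might be in any unchecked position. Therefore 512 comparisons are necessary.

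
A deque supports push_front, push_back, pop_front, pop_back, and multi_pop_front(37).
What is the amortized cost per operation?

Assign 2 credits to each push operation. A pop uses 1 saved credit. multi_pop_front(37) uses up to 37 saved credits from previous pushes. Credits never go negative. Amortized cost is O(1).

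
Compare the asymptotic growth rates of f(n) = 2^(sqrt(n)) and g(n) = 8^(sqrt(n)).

g(n) = 8^(sqrt(n)) grows faster: ratio is (8/2)^(sqrt(n)) -> infinity since 8/2 > 1.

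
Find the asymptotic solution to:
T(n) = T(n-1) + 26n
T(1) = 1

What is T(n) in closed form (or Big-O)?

Unrolling: T(n) = 1 + 26*(2 + 3 + ... + n) = 1 + 26*(n(n+1)/2 - 1) = O(n^2).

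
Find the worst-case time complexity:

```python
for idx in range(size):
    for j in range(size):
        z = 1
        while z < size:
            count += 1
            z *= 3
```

Time complexity: O(n^2 log n).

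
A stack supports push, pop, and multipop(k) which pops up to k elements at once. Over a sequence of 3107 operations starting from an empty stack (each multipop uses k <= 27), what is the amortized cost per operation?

Each element is pushed exactly once and popped at most once (whether by pop or as part of a multipop). So the total number of individual pops over the whole sequence is at most the number of pushes, which is at most 3107. Total work <= 2 * 3107, hence O(1) amortized per operation.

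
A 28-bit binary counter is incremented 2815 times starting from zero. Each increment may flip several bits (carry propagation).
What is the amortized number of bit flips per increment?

Bit i flips on every 2^i-th increment, so over 2815 increments bit i flips floor(2815/2^i) times. Summing over i: total flips < 2 * 2815. Amortized: < 2 = O(1) per increment.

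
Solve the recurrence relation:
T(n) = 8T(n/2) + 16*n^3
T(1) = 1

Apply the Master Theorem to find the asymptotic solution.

a=8, b=2, f(n)=16*n^3. log_2(8) = 3. Case 2: T(n) = O(n^3 log n).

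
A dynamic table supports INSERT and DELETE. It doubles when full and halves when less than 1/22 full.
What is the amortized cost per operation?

Using potential function Phi = |2*num_items - table_size| when load > 1/2, and Phi = table_size/2 - num_items otherwise. The gap of 1/22 vs 1/2 for shrinking prevents thrashing. Both insert and delete have O(1) amortized cost.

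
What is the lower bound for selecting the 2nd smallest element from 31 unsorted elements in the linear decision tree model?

Selecting the 2nd smallest of 31 elements requires Omega(n) comparisons. Every element must be compared at least once. The BFPRT algorithm achieves O(n), making this tight.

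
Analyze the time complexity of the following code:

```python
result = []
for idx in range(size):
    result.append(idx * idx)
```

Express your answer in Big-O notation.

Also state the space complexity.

Time complexity: O(n).
Space complexity: O(n).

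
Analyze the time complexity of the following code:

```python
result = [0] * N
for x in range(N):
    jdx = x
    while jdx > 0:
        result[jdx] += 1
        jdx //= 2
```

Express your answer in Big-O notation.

Time complexity: O(n log n).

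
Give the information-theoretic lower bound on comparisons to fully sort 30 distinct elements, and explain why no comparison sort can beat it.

A comparison sort is a binary decision tree whose leaves are the 30! = 265252859812191058636308480000000 possible output permutations. A binary tree with L leaves has height >= ceil(log_2(L)). So any comparison sort needs >= ceil(log_2(30!)) = 108 comparisons in the worst case.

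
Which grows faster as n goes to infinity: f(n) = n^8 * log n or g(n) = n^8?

f(n) = n^8 * log n grows faster: extra log n factor -> infinity.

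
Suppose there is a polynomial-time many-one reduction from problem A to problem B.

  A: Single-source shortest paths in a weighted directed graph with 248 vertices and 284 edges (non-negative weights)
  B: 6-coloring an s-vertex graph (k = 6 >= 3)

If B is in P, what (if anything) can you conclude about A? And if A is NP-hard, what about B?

A poly-time reduction A <=_p B means any A-instance can be transformed to a B-instance in poly time.
If B is in P: compose the reduction with B's poly-time algorithm to solve A in poly time, so A is in P.
If A is NP-hard: every NP problem reduces to A, which reduces to B; composing reductions, every NP problem reduces to B, so B is NP-hard.
(Here in fact A is P and B is NP-complete.)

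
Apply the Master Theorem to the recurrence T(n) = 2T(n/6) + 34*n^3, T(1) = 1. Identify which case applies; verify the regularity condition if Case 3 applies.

a=2, b=6, f(n)=34*n^3.
log_6(2) = 0.3869 < 3.
f(n) = Omega(n^(0.3869+epsilon)) for some epsilon > 0, so Case 3 is the candidate.
Regularity: a*f(n/b) = 2*34*(n/6)^3 = (2/216)*34*n^3 <= c*f(n) with c = 2/216 < 1. Satisfied.
Case 3: T(n) = Theta(n^3).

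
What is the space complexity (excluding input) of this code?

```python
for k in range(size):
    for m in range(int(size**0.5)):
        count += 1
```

Space complexity: O(1).
Only a constant amount of auxiliary storage is used; nothing grows with n.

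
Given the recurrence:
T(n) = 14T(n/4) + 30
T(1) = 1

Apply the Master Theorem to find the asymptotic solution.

a=14, b=4, f(n)=30. log_4(14) = 1.904. Case 1 of Master Theorem: T(n) = O(n^1.904).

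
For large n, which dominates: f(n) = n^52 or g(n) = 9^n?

g(n) = 9^n grows faster: any exponential with base > 1 dominates every polynomial.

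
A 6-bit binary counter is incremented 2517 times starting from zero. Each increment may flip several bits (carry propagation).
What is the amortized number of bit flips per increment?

Bit i flips on every 2^i-th increment, so over 2517 increments bit i flips floor(2517/2^i) times. Summing over i: total flips < 2 * 2517. Amortized: < 2 = O(1) per increment.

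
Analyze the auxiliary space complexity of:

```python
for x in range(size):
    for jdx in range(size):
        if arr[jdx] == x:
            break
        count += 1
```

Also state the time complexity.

Space complexity: O(1).
Only a constant amount of auxiliary storage is used; nothing grows with n.
Time complexity: O(n^2).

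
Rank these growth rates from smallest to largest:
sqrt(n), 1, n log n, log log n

Ordered by growth rate: 1 < log log n < sqrt(n) < n log n.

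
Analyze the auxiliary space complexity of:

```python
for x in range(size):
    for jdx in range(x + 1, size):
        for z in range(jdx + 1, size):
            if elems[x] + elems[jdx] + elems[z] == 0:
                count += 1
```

Space complexity: O(1).
Only a constant amount of auxiliary storage is used; nothing grows with n.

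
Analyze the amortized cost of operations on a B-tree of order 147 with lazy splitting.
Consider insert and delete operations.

In a B-tree of order 147, a node splits when it has 147 keys. With lazy splitting, we use potential Phi = number of full nodes + number of near-empty nodes. Each split costs O(1) but reduces potential. Between splits, at least 73 insertions must occur in that node. Amortized structural cost is O(1) per operation, plus O(log_147 n) traversal.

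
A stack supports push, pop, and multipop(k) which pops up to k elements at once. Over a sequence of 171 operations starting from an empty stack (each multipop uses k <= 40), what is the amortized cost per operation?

Each element is pushed exactly once and popped at most once (whether by pop or as part of a multipop). So the total number of individual pops over the whole sequence is at most the number of pushes, which is at most 171. Total work <= 2 * 171, hence O(1) amortized per operation.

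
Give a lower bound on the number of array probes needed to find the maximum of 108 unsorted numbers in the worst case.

Adversary: any unprobed cell could hold a value larger than everything seen so far. If fewer than 108 cells are probed, the adversary places the max in an unprobed cell. So all 108 cells must be examined; together with 108-1 comparisons this is tight.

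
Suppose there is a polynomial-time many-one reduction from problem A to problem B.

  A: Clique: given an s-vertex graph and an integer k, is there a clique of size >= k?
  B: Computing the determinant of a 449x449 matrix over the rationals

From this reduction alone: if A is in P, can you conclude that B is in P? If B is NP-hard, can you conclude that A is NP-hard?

A poly-time reduction A <=_p B transfers tractability DOWN (B easy => A easy) and hardness UP (A hard => B hard), not the reverse.
From A in P, the reduction alone does NOT give B in P: any problem in P trivially reduces to SAT, yet SAT is not known to be in P.
From B NP-hard, the reduction alone does NOT give A NP-hard: again, easy problems reduce to hard ones.
(Here in fact A is NP-complete and B is in P, so no such reduction is known -- its existence would imply P = NP; the analysis concerns only what the assumed reduction would or would not let you conclude.)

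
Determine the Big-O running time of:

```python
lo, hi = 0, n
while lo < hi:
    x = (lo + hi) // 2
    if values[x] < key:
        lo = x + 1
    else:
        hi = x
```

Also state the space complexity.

Time complexity: O(log n).
Space complexity: O(1).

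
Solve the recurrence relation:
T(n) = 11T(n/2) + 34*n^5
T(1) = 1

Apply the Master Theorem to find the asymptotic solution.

a=11, b=2, f(n)=34*n^5. log_2(11) = 3.459 < 5. Case 3: T(n) = O(n^5).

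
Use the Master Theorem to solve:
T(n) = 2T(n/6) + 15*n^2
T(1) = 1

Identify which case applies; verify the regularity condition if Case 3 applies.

a=2, b=6, f(n)=15*n^2.
log_6(2) = 0.3869 < 2.
f(n) = Omega(n^(0.3869+epsilon)) for some epsilon > 0, so Case 3 is the candidate.
Regularity: a*f(n/b) = 2*15*(n/6)^2 = (2/36)*15*n^2 <= c*f(n) with c = 2/36 < 1. Satisfied.
Case 3: T(n) = Theta(n^2).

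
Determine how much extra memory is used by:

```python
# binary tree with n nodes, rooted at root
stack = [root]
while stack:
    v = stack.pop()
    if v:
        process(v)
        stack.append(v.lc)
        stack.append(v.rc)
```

Space complexity: O(n).
Auxiliary storage grows linearly with the input size n in the worst case.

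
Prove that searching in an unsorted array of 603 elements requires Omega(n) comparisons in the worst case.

An adversary can always place the target in the last position checked. Until all 603 positions are examined, the target might be in any unchecked position. Therefore 603 comparisons are necessary.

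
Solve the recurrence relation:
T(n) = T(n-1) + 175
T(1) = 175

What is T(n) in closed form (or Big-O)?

Unrolling: T(n) = T(n-1) + 175 = T(n-2) + 2*175 = ... = T(1) + (n-1)*175 = 175 + (n-1)*175 = 175n.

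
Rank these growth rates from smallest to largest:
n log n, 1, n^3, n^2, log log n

Ordered by growth rate: 1 < log log n < n log n < n^2 < n^3.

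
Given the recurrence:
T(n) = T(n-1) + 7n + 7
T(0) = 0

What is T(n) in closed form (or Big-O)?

Dominant term in sum is 7*sum(i, i=1..n) = 7*n*(n+1)/2 = O(n^2).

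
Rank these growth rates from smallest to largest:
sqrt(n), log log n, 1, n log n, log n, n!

Ordered by growth rate: 1 < log log n < log n < sqrt(n) < n log n < n!.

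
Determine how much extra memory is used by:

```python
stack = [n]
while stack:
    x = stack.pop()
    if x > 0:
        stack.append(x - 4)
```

Space complexity: O(1).
Only a constant amount of auxiliary storage is used; nothing grows with n.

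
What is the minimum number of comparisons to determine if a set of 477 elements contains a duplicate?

Determining if 477 elements are all distinct requires Omega(n log n) comparisons in the comparison model. This follows from the element distinctness lower bound.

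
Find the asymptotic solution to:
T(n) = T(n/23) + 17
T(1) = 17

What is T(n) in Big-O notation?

Each step divides n by 23 and adds 17. After log_23(n) steps, T(n) = O(log n).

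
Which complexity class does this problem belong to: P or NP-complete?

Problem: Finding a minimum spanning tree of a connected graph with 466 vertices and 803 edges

This problem is in P: Kruskal's / Prim's algorithms run in polynomial time.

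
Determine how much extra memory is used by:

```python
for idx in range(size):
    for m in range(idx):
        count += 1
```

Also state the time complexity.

Space complexity: O(1).
Only a constant amount of auxiliary storage is used; nothing grows with n.
Time complexity: O(n^2).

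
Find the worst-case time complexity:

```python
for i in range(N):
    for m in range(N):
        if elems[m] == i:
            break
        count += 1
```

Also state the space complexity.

Time complexity: O(n^2).
Space complexity: O(1).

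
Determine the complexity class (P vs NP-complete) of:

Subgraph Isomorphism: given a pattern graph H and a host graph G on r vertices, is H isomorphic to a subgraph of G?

This problem is NP-complete: generalizes Clique and Hamiltonian Path (pattern size is part of the input).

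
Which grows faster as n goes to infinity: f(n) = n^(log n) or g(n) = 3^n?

g(n) = 3^n grows faster: take logs: log(n^(log n)) = (log n)^2, log(3^n) = n log 3; n dominates (log n)^2.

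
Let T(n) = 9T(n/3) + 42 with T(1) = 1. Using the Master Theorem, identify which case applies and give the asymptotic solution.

a=9, b=3, f(n)=42.
log_3(9) = 2 > 0.
Since f(n) = O(n^0) is polynomially smaller than n^2, Case 1 applies.
T(n) = Theta(n^2).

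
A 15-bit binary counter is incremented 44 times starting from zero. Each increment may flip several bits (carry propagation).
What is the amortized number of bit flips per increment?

Bit i flips on every 2^i-th increment, so over 44 increments bit i flips floor(44/2^i) times. Summing over i: total flips < 2 * 44. Amortized: < 2 = O(1) per increment.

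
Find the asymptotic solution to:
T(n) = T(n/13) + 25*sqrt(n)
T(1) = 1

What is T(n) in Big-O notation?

Each level contributes sqrt(n/13^k). Geometric series with ratio 1/sqrt(13) < 1 sums to O(sqrt(n)).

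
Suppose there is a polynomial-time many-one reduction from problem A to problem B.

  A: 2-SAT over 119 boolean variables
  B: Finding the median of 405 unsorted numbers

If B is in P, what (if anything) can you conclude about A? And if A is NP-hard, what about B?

A poly-time reduction A <=_p B means any A-instance can be transformed to a B-instance in poly time.
If B is in P: compose the reduction with B's poly-time algorithm to solve A in poly time, so A is in P.
If A is NP-hard: every NP problem reduces to A, which reduces to B; composing reductions, every NP problem reduces to B, so B is NP-hard.
(Here in fact A is P and B is P.)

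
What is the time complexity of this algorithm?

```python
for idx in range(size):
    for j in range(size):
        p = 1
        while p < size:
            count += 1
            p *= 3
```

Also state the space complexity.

Time complexity: O(n^2 log n).
Space complexity: O(1).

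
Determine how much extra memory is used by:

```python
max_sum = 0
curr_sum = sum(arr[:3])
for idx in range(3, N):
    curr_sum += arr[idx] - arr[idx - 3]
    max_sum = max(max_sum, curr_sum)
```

Space complexity: O(1).
Only a constant amount of auxiliary storage is used; nothing grows with n.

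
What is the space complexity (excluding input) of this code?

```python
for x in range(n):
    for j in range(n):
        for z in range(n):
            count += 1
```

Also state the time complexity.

Space complexity: O(1).
Only a constant amount of auxiliary storage is used; nothing grows with n.
Time complexity: O(n^3).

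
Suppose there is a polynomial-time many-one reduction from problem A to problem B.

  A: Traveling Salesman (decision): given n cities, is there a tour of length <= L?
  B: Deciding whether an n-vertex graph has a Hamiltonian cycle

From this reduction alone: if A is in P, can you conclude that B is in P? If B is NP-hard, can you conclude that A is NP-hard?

A poly-time reduction A <=_p B transfers tractability DOWN (B easy => A easy) and hardness UP (A hard => B hard), not the reverse.
From A in P, the reduction alone does NOT give B in P: any problem in P trivially reduces to SAT, yet SAT is not known to be in P.
From B NP-hard, the reduction alone does NOT give A NP-hard: again, easy problems reduce to hard ones.
(Here in fact A is NP-complete and B is NP-complete.)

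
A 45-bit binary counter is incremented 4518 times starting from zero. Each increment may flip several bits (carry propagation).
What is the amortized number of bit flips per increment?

Bit i flips on every 2^i-th increment, so over 4518 increments bit i flips floor(4518/2^i) times. Summing over i: total flips < 2 * 4518. Amortized: < 2 = O(1) per increment.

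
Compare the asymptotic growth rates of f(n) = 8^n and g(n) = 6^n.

f(n) = 8^n grows faster: (8/6)^n -> infinity since 8/6 > 1.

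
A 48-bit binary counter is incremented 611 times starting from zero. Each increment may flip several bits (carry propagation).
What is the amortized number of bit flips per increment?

Bit i flips on every 2^i-th increment, so over 611 increments bit i flips floor(611/2^i) times. Summing over i: total flips < 2 * 611. Amortized: < 2 = O(1) per increment.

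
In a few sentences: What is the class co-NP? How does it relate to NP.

co-NP is the class of problems whose complement is in NP. A problem is in co-NP if 'no' instances have short proofs. NP and co-NP may or may not be equal. If NP != co-NP, then P != NP. Tautology (is a formula always true?) is in co-NP.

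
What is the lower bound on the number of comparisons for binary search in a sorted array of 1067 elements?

With 1067 possible positions, we need at least ceil(log_2(1067)) = 11 comparisons. Each comparison splits the remaining candidates by at most half.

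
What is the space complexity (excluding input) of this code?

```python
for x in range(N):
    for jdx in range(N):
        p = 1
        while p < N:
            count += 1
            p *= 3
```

Space complexity: O(1).
Only a constant amount of auxiliary storage is used; nothing grows with n.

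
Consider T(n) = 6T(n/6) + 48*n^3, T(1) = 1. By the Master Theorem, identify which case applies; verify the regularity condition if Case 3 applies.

a=6, b=6, f(n)=48*n^3.
log_6(6) = 1 < 3.
f(n) = Omega(n^(1+epsilon)) for some epsilon > 0, so Case 3 is the candidate.
Regularity: a*f(n/b) = 6*48*(n/6)^3 = (6/216)*48*n^3 <= c*f(n) with c = 6/216 < 1. Satisfied.
Case 3: T(n) = Theta(n^3).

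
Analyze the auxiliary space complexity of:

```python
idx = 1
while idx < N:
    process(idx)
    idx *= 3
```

Space complexity: O(1).
Only a constant amount of auxiliary storage is used; nothing grows with n.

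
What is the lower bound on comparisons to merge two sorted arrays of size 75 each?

To merge two sorted arrays of size 75, we need at least 149 comparisons in the worst case. An adversary can force every element to be compared.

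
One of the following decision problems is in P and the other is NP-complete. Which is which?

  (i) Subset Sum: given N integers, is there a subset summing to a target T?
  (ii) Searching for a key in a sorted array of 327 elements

(i) is NP-complete: one of Karp's 21 NP-complete problems.
(ii) is P: binary search runs in O(log n).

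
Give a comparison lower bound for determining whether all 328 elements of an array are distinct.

In the algebraic decision-tree model, the YES region for element distinctness on 328 elements has 328! connected components (one per ordering). Ben-Or's theorem then gives a lower bound of Omega(log(n!)) = Omega(n log n).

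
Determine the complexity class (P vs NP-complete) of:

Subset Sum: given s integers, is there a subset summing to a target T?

This problem is NP-complete: one of Karp's 21 NP-complete problems.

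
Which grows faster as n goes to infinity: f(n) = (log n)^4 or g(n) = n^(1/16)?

g(n) = n^(1/16) grows faster: any positive power of n dominates any polylog.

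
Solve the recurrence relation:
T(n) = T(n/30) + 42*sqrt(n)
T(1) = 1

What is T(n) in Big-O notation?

Each level contributes sqrt(n/30^k). Geometric series with ratio 1/sqrt(30) < 1 sums to O(sqrt(n)).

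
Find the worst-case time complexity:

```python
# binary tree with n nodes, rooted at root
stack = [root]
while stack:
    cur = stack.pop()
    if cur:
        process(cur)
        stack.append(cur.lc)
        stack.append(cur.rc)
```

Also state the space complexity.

Time complexity: O(n).
Space complexity: O(n).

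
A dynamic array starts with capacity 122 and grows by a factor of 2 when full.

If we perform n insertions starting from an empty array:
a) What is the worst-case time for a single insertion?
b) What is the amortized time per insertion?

(a) Worst-case single insertion: O(n) -- when the array is full at capacity c, the resize copies all c elements, and c can be Theta(n).
(b) Resizes happen at sizes 122, 244, 488, ... Total copy cost for n insertions: 122 + 244 + ... = O(n) (geometric series with ratio 1/2). Amortized cost per insertion: O(n)/n = O(1).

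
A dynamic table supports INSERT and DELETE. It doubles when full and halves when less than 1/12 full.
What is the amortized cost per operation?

Using potential function Phi = |2*num_items - table_size| when load > 1/2, and Phi = table_size/2 - num_items otherwise. The gap of 1/12 vs 1/2 for shrinking prevents thrashing. Both insert and delete have O(1) amortized cost.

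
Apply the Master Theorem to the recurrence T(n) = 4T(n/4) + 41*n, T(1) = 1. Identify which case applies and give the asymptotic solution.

a=4, b=4, f(n)=41*n.
log_4(4) = 1, so n^(log_b(a)) = n.
f(n) = Theta(n), so Case 2 applies.
T(n) = Theta(n log n).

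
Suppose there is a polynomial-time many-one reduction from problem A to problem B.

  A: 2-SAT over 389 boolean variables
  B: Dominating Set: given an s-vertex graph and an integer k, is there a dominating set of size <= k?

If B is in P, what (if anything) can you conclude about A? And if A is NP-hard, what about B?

A poly-time reduction A <=_p B means any A-instance can be transformed to a B-instance in poly time.
If B is in P: compose the reduction with B's poly-time algorithm to solve A in poly time, so A is in P.
If A is NP-hard: every NP problem reduces to A, which reduces to B; composing reductions, every NP problem reduces to B, so B is NP-hard.
(Here in fact A is P and B is NP-complete.)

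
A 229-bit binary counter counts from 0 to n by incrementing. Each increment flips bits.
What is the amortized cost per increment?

Bit i flips every 2^i increments. Total flips over n increments: sum_{i=0}^{229} n/2^i < 2n. Amortized cost: 2n/n = O(1).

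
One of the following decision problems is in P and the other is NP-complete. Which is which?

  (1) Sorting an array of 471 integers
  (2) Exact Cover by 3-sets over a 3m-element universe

(1) is P: merge sort runs in O(n log n).
(2) is NP-complete: one of Karp's 21 NP-complete problems.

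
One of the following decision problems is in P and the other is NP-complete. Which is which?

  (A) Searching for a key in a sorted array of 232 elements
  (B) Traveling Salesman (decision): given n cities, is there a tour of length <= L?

(A) is P: binary search runs in O(log n).
(B) is NP-complete: reduces from Hamiltonian Cycle.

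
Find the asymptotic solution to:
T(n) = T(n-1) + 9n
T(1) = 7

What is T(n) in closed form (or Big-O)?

Unrolling: T(n) = 7 + 9*(2 + 3 + ... + n) = 7 + 9*(n(n+1)/2 - 1) = O(n^2).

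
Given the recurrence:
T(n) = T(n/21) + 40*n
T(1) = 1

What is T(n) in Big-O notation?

Geometric series: 40*n*(1 + 1/21 + 1/21^2 + ...) = O(n). T(n) = O(n).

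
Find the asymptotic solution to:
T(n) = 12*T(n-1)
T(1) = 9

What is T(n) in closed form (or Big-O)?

Each step multiplies by 12. T(n) = T(1)*12^(n-1) = 9*12^(n-1).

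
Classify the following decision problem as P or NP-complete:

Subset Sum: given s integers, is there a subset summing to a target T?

This problem is NP-complete: one of Karp's 21 NP-complete problems.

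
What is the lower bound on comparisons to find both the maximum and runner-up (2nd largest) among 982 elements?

Lower bound: finding the max needs 982-1 comparisons. By an adversary weight-doubling argument, the maximum element must personally win at least ceil(log_2(982)) = 10 comparisons in any correct algorithm. The 2nd largest is among those 10 direct losers, and distinguishing it requires 10-1 more comparisons. Total >= 982-1 + 10-1 = 990. A balanced tournament achieves this bound exactly.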